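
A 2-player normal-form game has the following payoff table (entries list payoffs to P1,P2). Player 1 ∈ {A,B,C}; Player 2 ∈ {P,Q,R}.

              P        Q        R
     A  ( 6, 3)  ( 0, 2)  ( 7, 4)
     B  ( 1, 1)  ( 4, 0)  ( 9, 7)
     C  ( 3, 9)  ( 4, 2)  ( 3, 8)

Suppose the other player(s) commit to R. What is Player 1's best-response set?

argmax u_1 = {B}

u_1(A vs R) = 7
u_1(B vs R) = 9
u_1(C vs R) = 3
max payoff 9 at {B}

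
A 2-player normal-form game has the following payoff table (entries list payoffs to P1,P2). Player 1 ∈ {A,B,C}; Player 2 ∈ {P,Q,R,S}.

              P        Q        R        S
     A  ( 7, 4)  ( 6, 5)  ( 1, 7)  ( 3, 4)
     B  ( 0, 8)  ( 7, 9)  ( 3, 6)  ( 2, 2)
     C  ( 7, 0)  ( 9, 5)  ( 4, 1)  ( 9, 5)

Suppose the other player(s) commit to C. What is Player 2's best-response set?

P2 best: {Q,S}

u_2(P vs C) = 0
u_2(Q vs C) = 5
u_2(R vs C) = 1
u_2(S vs C) = 5
max payoff 5 at {Q,S}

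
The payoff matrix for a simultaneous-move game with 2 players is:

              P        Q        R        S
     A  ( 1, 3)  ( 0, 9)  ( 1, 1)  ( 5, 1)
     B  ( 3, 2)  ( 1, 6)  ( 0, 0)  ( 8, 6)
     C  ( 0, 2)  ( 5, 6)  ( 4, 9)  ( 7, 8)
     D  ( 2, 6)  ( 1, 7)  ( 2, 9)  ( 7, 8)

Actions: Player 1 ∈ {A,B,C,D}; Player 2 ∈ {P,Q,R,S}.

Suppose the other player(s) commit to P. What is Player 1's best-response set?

u_1(A vs P) = 1
u_1(B vs P) = 3
u_1(C vs P) = 0
u_1(D vs P) = 2
max payoff 3 at {B}

BR_1 = {B}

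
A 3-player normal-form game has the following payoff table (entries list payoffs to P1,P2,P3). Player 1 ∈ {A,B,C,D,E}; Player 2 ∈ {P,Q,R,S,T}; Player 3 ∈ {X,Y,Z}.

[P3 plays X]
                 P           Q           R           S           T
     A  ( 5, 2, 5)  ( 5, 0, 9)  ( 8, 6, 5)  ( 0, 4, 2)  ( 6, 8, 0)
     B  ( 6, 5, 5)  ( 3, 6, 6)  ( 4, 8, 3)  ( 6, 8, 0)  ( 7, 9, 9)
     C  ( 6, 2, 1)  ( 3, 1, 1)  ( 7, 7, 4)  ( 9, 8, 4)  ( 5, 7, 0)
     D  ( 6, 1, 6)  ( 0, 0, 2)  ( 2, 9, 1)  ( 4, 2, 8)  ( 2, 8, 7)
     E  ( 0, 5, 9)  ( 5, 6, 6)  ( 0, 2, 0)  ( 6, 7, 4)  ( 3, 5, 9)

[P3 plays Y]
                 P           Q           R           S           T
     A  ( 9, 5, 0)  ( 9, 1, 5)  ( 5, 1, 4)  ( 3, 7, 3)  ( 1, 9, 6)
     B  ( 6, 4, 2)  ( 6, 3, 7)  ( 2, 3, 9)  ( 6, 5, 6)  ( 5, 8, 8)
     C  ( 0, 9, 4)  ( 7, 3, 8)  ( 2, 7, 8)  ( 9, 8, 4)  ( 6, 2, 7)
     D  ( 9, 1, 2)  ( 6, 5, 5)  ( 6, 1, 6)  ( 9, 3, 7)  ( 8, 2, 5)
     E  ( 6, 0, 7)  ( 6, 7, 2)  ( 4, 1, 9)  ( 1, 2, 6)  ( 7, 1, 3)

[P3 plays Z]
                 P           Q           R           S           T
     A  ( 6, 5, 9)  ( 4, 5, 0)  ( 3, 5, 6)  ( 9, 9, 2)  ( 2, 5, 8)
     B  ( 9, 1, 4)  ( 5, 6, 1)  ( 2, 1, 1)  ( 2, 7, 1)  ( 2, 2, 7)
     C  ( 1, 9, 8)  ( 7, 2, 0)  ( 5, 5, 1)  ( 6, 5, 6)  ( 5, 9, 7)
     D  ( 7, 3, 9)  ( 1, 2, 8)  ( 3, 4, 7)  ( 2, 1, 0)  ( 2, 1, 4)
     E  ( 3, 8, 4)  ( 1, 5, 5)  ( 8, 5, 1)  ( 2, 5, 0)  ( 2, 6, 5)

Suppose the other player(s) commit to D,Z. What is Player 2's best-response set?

argmax u_2 = {R}

u_2(P vs D,Z) = 3
u_2(Q vs D,Z) = 2
u_2(R vs D,Z) = 4
u_2(S vs D,Z) = 1
u_2(T vs D,Z) = 1
max payoff 4 at {R}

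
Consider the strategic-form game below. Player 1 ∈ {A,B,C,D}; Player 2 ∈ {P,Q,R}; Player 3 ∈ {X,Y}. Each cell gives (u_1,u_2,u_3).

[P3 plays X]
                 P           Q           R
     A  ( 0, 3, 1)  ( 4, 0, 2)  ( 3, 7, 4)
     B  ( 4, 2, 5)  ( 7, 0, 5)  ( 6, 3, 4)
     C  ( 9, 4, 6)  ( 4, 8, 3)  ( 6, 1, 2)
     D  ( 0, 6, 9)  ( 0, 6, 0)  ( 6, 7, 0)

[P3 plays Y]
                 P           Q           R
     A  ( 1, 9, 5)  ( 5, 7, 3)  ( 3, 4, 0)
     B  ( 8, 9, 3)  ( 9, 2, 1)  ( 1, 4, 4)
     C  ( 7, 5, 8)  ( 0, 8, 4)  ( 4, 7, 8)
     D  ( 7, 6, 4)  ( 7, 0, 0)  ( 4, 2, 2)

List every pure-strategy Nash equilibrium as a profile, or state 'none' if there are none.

PSNE = {(B,R,X)}

(A,P,X): not NE [P1→C gives 9>0; P2→R gives 7>3; P3→Y gives 5>1]
(A,P,Y): not NE [P1→B gives 8>1]
(A,Q,X): not NE [P1→B gives 7>4; P2→R gives 7>0; P3→Y gives 3>2]
(A,Q,Y): not NE [P1→B gives 9>5; P2→P gives 9>7]
(A,R,X): not NE [P1→D gives 6>3]
(A,R,Y): not NE [P1→D gives 4>3; P2→P gives 9>4; P3→X gives 4>0]
(B,P,X): not NE [P1→C gives 9>4; P2→R gives 3>2]
(B,P,Y): not NE [P3→X gives 5>3]
(B,Q,X): not NE [P2→R gives 3>0]
(B,Q,Y): not NE [P2→P gives 9>2; P3→X gives 5>1]
(B,R,X): NE
(B,R,Y): not NE [P1→D gives 4>1; P2→P gives 9>4]
(C,P,X): not NE [P2→Q gives 8>4; P3→Y gives 8>6]
(C,P,Y): not NE [P1→B gives 8>7; P2→Q gives 8>5]
(C,Q,X): not NE [P1→B gives 7>4; P3→Y gives 4>3]
(C,Q,Y): not NE [P1→B gives 9>0]
(C,R,X): not NE [P2→Q gives 8>1; P3→Y gives 8>2]
(C,R,Y): not NE [P2→Q gives 8>7]
(D,P,X): not NE [P1→C gives 9>0; P2→R gives 7>6]
(D,P,Y): not NE [P1→B gives 8>7; P3→X gives 9>4]
(D,Q,X): not NE [P1→B gives 7>0; P2→R gives 7>6]
(D,Q,Y): not NE [P1→B gives 9>7; P2→P gives 6>0]
(D,R,X): not NE [P3→Y gives 2>0]
(D,R,Y): not NE [P2→P gives 6>2]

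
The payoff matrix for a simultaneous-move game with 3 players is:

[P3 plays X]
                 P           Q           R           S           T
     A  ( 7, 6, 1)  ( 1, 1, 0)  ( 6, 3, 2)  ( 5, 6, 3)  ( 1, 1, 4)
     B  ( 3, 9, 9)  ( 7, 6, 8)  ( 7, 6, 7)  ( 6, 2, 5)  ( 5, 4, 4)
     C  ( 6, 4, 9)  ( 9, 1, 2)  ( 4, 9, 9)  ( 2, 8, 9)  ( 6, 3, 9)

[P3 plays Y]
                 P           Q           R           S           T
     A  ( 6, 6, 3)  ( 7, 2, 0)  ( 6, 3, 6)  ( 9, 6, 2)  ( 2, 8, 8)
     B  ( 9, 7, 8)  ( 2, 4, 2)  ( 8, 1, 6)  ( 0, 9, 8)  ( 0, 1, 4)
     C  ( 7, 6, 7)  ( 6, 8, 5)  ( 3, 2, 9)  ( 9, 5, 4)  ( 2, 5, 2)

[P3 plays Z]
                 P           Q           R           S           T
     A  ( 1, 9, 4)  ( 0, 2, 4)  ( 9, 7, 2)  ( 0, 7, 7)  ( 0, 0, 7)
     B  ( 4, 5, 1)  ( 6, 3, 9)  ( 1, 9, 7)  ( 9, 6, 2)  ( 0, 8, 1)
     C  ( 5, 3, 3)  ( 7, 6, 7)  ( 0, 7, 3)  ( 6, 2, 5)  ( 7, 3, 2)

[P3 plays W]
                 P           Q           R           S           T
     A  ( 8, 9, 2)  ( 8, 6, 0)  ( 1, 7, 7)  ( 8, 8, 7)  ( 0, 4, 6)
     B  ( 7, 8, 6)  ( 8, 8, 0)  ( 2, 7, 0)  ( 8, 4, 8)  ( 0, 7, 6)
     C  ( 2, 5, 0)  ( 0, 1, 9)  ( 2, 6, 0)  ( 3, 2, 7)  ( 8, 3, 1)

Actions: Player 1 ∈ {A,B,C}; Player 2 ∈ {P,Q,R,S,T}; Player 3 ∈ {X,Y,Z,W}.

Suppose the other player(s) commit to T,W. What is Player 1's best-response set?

argmax u_1 = {C}

u_1(A vs T,W) = 0
u_1(B vs T,W) = 0
u_1(C vs T,W) = 8
max payoff 8 at {C}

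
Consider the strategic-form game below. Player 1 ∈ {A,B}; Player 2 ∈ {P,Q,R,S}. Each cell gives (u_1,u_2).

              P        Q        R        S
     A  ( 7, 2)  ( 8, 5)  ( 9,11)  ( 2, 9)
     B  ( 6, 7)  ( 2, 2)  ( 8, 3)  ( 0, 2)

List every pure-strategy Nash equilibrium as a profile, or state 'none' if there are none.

(A,P): not NE [P2→R gives 11>2]
(A,Q): not NE [P2→R gives 11>5]
(A,R): NE
(A,S): not NE [P2→R gives 11>9]
(B,P): not NE [P1→A gives 7>6]
(B,Q): not NE [P1→A gives 8>2; P2→P gives 7>2]
(B,R): not NE [P1→A gives 9>8; P2→P gives 7>3]
(B,S): not NE [P1→A gives 2>0; P2→P gives 7>2]

Nash profiles: (A,R)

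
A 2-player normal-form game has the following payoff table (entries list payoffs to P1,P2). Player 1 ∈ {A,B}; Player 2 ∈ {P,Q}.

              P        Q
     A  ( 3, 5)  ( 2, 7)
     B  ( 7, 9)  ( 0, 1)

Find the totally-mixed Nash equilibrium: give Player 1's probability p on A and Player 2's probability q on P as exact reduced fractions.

P1 indiff ⇒ q·3+(1-q)·2 = q·7+(1-q)·0 ⇒ q(-4) = (1-q)(-2) ⇒ q = 1/3
P2 indiff ⇒ p·5+(1-p)·9 = p·7+(1-p)·1 ⇒ p(-2) = (1-p)(-8) ⇒ p = 4/5

p=4/5, q=1/3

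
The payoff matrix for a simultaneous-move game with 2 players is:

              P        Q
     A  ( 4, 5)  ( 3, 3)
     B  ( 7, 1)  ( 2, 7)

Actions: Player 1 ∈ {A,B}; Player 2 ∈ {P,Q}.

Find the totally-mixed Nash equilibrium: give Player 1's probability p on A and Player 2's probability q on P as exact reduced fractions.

p=3/4, q=1/4

P1 indiff ⇒ q·4+(1-q)·3 = q·7+(1-q)·2 ⇒ q(-3) = (1-q)(-1) ⇒ q = 1/4
P2 indiff ⇒ p·5+(1-p)·1 = p·3+(1-p)·7 ⇒ p(2) = (1-p)(6) ⇒ p = 3/4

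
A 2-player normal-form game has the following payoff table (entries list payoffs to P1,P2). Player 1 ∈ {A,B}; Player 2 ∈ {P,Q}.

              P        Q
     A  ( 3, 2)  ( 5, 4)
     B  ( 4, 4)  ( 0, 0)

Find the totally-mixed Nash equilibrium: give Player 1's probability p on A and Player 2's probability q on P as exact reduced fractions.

P1 indiff ⇒ q·3+(1-q)·5 = q·4+(1-q)·0 ⇒ q(-1) = (1-q)(-5) ⇒ q = 5/6
P2 indiff ⇒ p·2+(1-p)·4 = p·4+(1-p)·0 ⇒ p(-2) = (1-p)(-4) ⇒ p = 2/3

(p,q) = (2/3, 5/6)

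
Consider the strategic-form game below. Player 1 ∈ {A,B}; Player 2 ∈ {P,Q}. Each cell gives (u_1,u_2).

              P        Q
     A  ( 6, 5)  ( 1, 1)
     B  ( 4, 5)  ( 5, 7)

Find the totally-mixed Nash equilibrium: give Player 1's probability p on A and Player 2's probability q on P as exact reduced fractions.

(p,q) = (1/3, 2/3)

P1 indiff ⇒ q·6+(1-q)·1 = q·4+(1-q)·5 ⇒ q(2) = (1-q)(4) ⇒ q = 2/3
P2 indiff ⇒ p·5+(1-p)·5 = p·1+(1-p)·7 ⇒ p(4) = (1-p)(2) ⇒ p = 1/3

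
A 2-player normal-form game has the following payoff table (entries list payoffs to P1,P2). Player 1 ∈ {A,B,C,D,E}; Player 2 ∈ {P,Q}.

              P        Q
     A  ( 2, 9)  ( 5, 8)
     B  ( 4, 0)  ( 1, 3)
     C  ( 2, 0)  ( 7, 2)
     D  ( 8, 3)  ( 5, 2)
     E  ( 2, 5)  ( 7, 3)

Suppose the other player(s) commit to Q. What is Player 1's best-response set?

u_1(A vs Q) = 5
u_1(B vs Q) = 1
u_1(C vs Q) = 7
u_1(D vs Q) = 5
u_1(E vs Q) = 7
max payoff 7 at {C,E}

P1 best: {C,E}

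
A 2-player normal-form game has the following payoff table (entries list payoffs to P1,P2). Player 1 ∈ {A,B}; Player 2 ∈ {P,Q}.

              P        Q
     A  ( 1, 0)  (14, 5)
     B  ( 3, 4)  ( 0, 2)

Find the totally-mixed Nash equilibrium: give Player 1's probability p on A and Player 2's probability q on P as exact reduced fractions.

p=2/7, q=7/8

P1 indiff ⇒ q·1+(1-q)·14 = q·3+(1-q)·0 ⇒ q(-2) = (1-q)(-14) ⇒ q = 7/8
P2 indiff ⇒ p·0+(1-p)·4 = p·5+(1-p)·2 ⇒ p(-5) = (1-p)(-2) ⇒ p = 2/7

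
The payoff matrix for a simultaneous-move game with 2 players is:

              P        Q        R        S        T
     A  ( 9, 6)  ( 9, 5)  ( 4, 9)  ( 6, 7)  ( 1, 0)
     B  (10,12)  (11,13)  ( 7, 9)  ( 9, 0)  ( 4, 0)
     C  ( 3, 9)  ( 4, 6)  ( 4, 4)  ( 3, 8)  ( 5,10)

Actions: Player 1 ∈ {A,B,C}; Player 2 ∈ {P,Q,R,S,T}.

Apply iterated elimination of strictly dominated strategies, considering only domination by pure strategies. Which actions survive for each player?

Survivors P1:{B,C} P2:{P,Q,T}

P1 drop A (B beats it: P:10>9 Q:11>9 R:7>4 S:9>6 T:4>1)
P2 drop R (P beats it: B:12>9 C:9>4)
P2 drop S (P beats it: B:12>0 C:9>8)
P1→{B,C} P2→{P,Q,T}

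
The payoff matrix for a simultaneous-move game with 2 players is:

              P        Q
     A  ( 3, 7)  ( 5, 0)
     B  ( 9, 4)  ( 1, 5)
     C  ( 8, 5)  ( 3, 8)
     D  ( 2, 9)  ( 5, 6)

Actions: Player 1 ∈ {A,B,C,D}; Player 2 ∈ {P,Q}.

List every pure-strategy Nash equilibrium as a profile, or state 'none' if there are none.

Equilibria: none

(A,P): not NE [P1→B gives 9>3]
(A,Q): not NE [P2→P gives 7>0]
(B,P): not NE [P2→Q gives 5>4]
(B,Q): not NE [P1→D gives 5>1]
(C,P): not NE [P1→B gives 9>8; P2→Q gives 8>5]
(C,Q): not NE [P1→D gives 5>3]
(D,P): not NE [P1→B gives 9>2]
(D,Q): not NE [P2→P gives 9>6]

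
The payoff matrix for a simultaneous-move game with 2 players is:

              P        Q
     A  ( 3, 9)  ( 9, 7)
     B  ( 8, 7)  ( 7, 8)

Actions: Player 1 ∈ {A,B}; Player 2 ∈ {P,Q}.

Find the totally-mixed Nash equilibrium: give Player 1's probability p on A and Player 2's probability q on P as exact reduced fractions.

P1 indiff ⇒ q·3+(1-q)·9 = q·8+(1-q)·7 ⇒ q(-5) = (1-q)(-2) ⇒ q = 2/7
P2 indiff ⇒ p·9+(1-p)·7 = p·7+(1-p)·8 ⇒ p(2) = (1-p)(1) ⇒ p = 1/3

p=1/3, q=2/7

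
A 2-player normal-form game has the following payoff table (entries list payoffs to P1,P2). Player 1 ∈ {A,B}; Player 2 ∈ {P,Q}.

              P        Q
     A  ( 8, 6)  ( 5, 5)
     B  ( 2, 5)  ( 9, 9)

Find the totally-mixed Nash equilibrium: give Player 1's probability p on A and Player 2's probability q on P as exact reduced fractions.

P1 mixes 4/5 on A; P2 mixes 2/5 on P

P1 indiff ⇒ q·8+(1-q)·5 = q·2+(1-q)·9 ⇒ q(6) = (1-q)(4) ⇒ q = 2/5
P2 indiff ⇒ p·6+(1-p)·5 = p·5+(1-p)·9 ⇒ p(1) = (1-p)(4) ⇒ p = 4/5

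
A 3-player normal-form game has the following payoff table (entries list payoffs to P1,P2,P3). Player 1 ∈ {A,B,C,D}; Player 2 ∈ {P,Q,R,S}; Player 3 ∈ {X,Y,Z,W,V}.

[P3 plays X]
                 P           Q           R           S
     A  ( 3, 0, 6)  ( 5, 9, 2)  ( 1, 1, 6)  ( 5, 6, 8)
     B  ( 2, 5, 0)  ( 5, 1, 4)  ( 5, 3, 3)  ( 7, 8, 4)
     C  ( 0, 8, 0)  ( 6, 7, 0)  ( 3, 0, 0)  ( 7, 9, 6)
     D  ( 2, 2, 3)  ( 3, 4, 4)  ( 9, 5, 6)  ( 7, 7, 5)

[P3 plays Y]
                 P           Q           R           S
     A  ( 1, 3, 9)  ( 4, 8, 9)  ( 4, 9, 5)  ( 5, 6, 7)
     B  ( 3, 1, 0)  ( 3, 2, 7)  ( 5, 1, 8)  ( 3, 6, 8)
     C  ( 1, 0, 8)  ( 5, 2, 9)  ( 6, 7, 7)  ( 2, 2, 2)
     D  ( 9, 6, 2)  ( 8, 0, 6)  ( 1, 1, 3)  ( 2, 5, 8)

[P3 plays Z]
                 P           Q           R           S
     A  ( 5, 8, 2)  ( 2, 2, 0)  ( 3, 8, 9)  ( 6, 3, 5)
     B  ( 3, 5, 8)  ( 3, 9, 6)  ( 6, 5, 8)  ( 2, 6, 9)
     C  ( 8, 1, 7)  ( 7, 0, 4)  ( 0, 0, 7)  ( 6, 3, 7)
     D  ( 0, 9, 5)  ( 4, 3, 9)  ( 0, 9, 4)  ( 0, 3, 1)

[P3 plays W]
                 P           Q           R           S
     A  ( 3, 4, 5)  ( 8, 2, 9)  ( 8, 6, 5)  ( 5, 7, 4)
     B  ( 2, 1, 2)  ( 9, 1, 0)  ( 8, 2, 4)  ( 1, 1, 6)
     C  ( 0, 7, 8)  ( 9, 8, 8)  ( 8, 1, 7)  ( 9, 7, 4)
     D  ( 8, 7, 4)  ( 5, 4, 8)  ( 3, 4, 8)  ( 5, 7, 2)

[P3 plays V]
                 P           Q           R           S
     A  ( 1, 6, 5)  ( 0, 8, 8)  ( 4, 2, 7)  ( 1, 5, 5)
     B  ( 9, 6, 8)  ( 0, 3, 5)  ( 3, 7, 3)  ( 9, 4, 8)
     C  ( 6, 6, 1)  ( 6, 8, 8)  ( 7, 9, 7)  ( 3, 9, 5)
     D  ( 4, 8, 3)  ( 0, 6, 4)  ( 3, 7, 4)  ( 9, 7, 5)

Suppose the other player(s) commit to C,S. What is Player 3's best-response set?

BR_3 = {Z}

u_3(X vs C,S) = 6
u_3(Y vs C,S) = 2
u_3(Z vs C,S) = 7
u_3(W vs C,S) = 4
u_3(V vs C,S) = 5
max payoff 7 at {Z}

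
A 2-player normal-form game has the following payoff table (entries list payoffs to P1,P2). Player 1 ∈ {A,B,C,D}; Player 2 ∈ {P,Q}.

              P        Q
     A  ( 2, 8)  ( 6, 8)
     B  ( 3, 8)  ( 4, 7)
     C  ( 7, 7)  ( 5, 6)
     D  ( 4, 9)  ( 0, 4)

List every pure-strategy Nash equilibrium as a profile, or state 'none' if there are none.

(A,P): not NE [P1→C gives 7>2]
(A,Q): NE
(B,P): not NE [P1→C gives 7>3]
(B,Q): not NE [P1→A gives 6>4; P2→P gives 8>7]
(C,P): NE
(C,Q): not NE [P1→A gives 6>5; P2→P gives 7>6]
(D,P): not NE [P1→C gives 7>4]
(D,Q): not NE [P1→A gives 6>0; P2→P gives 9>4]

Nash profiles: (A,Q), (C,P)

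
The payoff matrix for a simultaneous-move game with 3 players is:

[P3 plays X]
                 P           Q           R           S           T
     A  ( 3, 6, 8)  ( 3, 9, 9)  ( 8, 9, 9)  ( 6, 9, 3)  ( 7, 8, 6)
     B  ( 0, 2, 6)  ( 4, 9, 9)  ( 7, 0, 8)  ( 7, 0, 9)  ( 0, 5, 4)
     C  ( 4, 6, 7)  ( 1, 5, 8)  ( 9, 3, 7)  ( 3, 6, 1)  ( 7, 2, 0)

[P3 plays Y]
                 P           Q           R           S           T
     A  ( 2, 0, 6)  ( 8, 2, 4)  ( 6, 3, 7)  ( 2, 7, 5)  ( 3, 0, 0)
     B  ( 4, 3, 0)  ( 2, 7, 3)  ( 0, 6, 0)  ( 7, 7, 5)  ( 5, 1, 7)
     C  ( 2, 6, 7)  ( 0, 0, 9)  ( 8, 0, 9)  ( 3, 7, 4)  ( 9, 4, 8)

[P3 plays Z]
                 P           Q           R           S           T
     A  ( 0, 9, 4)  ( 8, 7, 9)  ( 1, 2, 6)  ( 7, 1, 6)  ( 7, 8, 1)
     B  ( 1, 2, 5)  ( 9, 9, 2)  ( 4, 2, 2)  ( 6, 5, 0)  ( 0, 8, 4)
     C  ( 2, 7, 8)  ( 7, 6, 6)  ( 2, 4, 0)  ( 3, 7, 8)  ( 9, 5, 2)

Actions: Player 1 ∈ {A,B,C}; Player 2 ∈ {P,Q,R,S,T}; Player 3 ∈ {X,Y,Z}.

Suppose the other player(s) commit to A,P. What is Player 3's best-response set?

u_3(X vs A,P) = 8
u_3(Y vs A,P) = 6
u_3(Z vs A,P) = 4
max payoff 8 at {X}

P3 best: {X}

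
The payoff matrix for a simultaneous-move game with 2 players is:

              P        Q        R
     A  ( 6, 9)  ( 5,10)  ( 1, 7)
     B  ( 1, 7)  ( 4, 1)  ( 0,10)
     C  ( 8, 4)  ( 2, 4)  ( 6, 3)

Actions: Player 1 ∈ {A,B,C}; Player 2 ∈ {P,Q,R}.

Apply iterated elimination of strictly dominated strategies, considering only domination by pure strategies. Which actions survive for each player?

IESDS → P1:{A,C} P2:{P,Q}

P1 drop B (A beats it: P:6>1 Q:5>4 R:1>0)
P2 drop R (P beats it: A:9>7 C:4>3)
P1→{A,C} P2→{P,Q}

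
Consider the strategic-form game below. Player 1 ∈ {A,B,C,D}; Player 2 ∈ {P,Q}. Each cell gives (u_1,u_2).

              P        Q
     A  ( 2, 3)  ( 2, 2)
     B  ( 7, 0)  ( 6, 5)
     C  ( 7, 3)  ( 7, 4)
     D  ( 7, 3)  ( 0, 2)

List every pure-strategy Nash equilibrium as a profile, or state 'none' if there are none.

(A,P): not NE [P1→D gives 7>2]
(A,Q): not NE [P1→C gives 7>2; P2→P gives 3>2]
(B,P): not NE [P2→Q gives 5>0]
(B,Q): not NE [P1→C gives 7>6]
(C,P): not NE [P2→Q gives 4>3]
(C,Q): NE
(D,P): NE
(D,Q): not NE [P1→C gives 7>0; P2→P gives 3>2]

Nash profiles: (C,Q), (D,P)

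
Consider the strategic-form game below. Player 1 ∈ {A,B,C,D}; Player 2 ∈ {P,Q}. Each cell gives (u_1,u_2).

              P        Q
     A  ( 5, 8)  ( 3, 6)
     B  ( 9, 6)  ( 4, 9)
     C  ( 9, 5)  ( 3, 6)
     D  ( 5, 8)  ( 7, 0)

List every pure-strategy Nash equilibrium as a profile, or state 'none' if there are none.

(A,P): not NE [P1→C gives 9>5]
(A,Q): not NE [P1→D gives 7>3; P2→P gives 8>6]
(B,P): not NE [P2→Q gives 9>6]
(B,Q): not NE [P1→D gives 7>4]
(C,P): not NE [P2→Q gives 6>5]
(C,Q): not NE [P1→D gives 7>3]
(D,P): not NE [P1→C gives 9>5]
(D,Q): not NE [P2→P gives 8>0]

No pure NE.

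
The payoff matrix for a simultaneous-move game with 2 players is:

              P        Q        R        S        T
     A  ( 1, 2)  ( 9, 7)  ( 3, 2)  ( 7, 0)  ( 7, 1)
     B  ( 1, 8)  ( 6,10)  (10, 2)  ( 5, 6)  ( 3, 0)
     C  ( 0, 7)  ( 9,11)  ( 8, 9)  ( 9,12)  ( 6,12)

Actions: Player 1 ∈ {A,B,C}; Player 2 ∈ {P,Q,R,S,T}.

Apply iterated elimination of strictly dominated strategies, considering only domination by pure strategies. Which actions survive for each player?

P2 drop P (Q beats it: A:7>2 B:10>8 C:11>7)
P2 drop R (Q beats it: A:7>2 B:10>2 C:11>9)
P1 drop B (A beats it: Q:9>6 S:7>5 T:7>3)
P1→{A,C} P2→{Q,S,T}

IESDS → P1:{A,C} P2:{Q,S,T}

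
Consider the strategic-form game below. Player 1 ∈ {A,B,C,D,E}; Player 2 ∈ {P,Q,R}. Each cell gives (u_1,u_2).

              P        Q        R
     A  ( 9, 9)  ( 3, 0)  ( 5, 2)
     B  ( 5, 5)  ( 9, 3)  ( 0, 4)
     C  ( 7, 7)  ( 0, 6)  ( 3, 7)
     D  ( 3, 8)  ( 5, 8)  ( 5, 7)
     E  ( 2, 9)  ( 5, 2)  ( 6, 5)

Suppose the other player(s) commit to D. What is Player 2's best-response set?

argmax u_2 = {P,Q}

u_2(P vs D) = 8
u_2(Q vs D) = 8
u_2(R vs D) = 7
max payoff 8 at {P,Q}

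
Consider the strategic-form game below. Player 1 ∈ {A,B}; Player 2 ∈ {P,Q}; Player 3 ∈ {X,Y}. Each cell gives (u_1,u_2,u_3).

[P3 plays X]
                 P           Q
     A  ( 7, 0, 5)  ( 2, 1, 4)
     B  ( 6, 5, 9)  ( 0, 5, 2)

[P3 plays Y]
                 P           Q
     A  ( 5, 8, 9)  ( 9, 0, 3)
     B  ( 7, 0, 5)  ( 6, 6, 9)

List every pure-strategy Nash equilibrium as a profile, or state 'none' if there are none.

(A,P,X): not NE [P2→Q gives 1>0; P3→Y gives 9>5]
(A,P,Y): not NE [P1→B gives 7>5]
(A,Q,X): NE
(A,Q,Y): not NE [P2→P gives 8>0; P3→X gives 4>3]
(B,P,X): not NE [P1→A gives 7>6]
(B,P,Y): not NE [P2→Q gives 6>0; P3→X gives 9>5]
(B,Q,X): not NE [P1→A gives 2>0; P3→Y gives 9>2]
(B,Q,Y): not NE [P1→A gives 9>6]

NE set: (A,Q,X)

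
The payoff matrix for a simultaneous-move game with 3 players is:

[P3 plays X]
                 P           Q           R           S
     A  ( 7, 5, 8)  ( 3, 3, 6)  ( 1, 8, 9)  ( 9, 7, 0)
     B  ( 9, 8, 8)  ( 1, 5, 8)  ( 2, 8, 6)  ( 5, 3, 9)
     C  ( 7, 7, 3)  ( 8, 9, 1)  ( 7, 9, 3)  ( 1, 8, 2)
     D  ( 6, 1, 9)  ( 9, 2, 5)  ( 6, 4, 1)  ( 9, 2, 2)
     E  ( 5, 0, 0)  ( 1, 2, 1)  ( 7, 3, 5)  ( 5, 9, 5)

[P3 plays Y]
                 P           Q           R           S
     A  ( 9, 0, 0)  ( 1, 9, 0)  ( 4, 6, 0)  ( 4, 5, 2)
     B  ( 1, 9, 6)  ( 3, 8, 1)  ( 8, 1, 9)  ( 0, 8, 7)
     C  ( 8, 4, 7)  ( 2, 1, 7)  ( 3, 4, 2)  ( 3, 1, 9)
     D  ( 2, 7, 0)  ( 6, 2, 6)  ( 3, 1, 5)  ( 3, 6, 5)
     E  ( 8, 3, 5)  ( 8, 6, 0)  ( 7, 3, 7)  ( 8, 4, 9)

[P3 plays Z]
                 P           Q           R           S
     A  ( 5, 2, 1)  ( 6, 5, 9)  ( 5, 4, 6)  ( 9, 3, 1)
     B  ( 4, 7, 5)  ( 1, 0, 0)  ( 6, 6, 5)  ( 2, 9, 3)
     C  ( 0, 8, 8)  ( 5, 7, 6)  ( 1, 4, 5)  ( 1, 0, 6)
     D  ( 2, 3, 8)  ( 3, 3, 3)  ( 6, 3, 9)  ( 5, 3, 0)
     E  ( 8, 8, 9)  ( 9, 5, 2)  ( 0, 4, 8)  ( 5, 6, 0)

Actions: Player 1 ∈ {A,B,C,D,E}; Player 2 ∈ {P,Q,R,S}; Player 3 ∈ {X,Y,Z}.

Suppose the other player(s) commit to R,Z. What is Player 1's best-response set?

u_1(A vs R,Z) = 5
u_1(B vs R,Z) = 6
u_1(C vs R,Z) = 1
u_1(D vs R,Z) = 6
u_1(E vs R,Z) = 0
max payoff 6 at {B,D}

argmax u_1 = {B,D}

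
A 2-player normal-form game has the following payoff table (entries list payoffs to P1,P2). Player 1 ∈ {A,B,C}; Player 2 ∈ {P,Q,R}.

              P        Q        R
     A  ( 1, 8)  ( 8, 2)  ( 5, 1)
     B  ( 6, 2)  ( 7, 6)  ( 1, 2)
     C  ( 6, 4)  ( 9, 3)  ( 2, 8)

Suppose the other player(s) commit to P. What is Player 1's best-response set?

u_1(A vs P) = 1
u_1(B vs P) = 6
u_1(C vs P) = 6
max payoff 6 at {B,C}

BR_1 = {B,C}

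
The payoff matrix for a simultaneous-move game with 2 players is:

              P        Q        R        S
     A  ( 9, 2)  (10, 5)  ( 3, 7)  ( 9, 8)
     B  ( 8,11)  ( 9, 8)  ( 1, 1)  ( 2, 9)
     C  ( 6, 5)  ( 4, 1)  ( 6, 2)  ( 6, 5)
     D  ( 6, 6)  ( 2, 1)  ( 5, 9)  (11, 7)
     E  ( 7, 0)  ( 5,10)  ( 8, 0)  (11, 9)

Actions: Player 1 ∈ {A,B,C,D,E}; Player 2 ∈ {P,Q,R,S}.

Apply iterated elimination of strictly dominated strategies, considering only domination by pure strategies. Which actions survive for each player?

Remaining: P1:{A,D,E} P2:{Q,R,S}

P1 drop B (A beats it: P:9>8 Q:10>9 R:3>1 S:9>2)
P1 drop C (E beats it: P:7>6 Q:5>4 R:8>6 S:11>6)
P2 drop P (S beats it: A:8>2 D:7>6 E:9>0)
P1→{A,D,E} P2→{Q,R,S}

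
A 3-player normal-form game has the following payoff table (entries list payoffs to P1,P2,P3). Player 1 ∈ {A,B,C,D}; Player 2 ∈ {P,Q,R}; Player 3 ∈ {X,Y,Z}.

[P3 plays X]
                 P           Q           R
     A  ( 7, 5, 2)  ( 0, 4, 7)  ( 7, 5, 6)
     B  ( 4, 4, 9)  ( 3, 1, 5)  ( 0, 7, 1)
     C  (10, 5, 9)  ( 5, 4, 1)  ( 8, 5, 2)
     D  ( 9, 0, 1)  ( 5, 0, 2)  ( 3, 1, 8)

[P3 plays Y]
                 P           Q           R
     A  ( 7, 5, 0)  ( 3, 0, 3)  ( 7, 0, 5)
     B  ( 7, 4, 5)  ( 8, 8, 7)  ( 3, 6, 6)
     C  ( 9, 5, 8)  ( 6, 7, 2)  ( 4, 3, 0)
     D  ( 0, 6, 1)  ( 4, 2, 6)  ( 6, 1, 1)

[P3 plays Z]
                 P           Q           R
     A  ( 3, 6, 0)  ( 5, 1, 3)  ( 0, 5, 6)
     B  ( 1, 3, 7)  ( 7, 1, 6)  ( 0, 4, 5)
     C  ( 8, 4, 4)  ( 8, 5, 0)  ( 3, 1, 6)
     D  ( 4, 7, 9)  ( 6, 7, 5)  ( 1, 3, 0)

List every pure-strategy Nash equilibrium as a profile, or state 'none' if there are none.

(A,P,X): not NE [P1→C gives 10>7]
(A,P,Y): not NE [P1→C gives 9>7; P3→X gives 2>0]
(A,P,Z): not NE [P1→C gives 8>3; P3→X gives 2>0]
(A,Q,X): not NE [P1→D gives 5>0; P2→R gives 5>4]
(A,Q,Y): not NE [P1→B gives 8>3; P2→P gives 5>0; P3→X gives 7>3]
(A,Q,Z): not NE [P1→C gives 8>5; P2→P gives 6>1; P3→X gives 7>3]
(A,R,X): not NE [P1→C gives 8>7]
(A,R,Y): not NE [P2→P gives 5>0; P3→Z gives 6>5]
(A,R,Z): not NE [P1→C gives 3>0; P2→P gives 6>5]
(B,P,X): not NE [P1→C gives 10>4; P2→R gives 7>4]
(B,P,Y): not NE [P1→C gives 9>7; P2→Q gives 8>4; P3→X gives 9>5]
(B,P,Z): not NE [P1→C gives 8>1; P2→R gives 4>3; P3→X gives 9>7]
(B,Q,X): not NE [P1→D gives 5>3; P2→R gives 7>1; P3→Y gives 7>5]
(B,Q,Y): NE
(B,Q,Z): not NE [P1→C gives 8>7; P2→R gives 4>1; P3→Y gives 7>6]
(B,R,X): not NE [P1→C gives 8>0; P3→Y gives 6>1]
(B,R,Y): not NE [P1→A gives 7>3; P2→Q gives 8>6]
(B,R,Z): not NE [P1→C gives 3>0; P3→Y gives 6>5]
(C,P,X): NE
(C,P,Y): not NE [P2→Q gives 7>5; P3→X gives 9>8]
(C,P,Z): not NE [P2→Q gives 5>4; P3→X gives 9>4]
(C,Q,X): not NE [P2→R gives 5>4; P3→Y gives 2>1]
(C,Q,Y): not NE [P1→B gives 8>6]
(C,Q,Z): not NE [P3→Y gives 2>0]
(C,R,X): not NE [P3→Z gives 6>2]
(C,R,Y): not NE [P1→A gives 7>4; P2→Q gives 7>3; P3→Z gives 6>0]
(C,R,Z): not NE [P2→Q gives 5>1]
(D,P,X): not NE [P1→C gives 10>9; P2→R gives 1>0; P3→Z gives 9>1]
(D,P,Y): not NE [P1→C gives 9>0; P3→Z gives 9>1]
(D,P,Z): not NE [P1→C gives 8>4]
(D,Q,X): not NE [P2→R gives 1>0; P3→Y gives 6>2]
(D,Q,Y): not NE [P1→B gives 8>4; P2→P gives 6>2]
(D,Q,Z): not NE [P1→C gives 8>6; P3→Y gives 6>5]
(D,R,X): not NE [P1→C gives 8>3]
(D,R,Y): not NE [P1→A gives 7>6; P2→P gives 6>1; P3→X gives 8>1]
(D,R,Z): not NE [P1→C gives 3>1; P2→Q gives 7>3; P3→X gives 8>0]

PSNE = {(B,Q,Y), (C,P,X)}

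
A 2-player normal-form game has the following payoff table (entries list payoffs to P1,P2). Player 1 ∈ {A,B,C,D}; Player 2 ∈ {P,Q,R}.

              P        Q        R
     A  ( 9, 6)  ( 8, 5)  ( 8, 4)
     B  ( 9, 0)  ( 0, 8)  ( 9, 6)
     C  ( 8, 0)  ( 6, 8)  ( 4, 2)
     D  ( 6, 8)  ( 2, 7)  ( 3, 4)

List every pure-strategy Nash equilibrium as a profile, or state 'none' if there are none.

Nash profiles: (A,P)

(A,P): NE
(A,Q): not NE [P2→P gives 6>5]
(A,R): not NE [P1→B gives 9>8; P2→P gives 6>4]
(B,P): not NE [P2→Q gives 8>0]
(B,Q): not NE [P1→A gives 8>0]
(B,R): not NE [P2→Q gives 8>6]
(C,P): not NE [P1→B gives 9>8; P2→Q gives 8>0]
(C,Q): not NE [P1→A gives 8>6]
(C,R): not NE [P1→B gives 9>4; P2→Q gives 8>2]
(D,P): not NE [P1→B gives 9>6]
(D,Q): not NE [P1→A gives 8>2; P2→P gives 8>7]
(D,R): not NE [P1→B gives 9>3; P2→P gives 8>4]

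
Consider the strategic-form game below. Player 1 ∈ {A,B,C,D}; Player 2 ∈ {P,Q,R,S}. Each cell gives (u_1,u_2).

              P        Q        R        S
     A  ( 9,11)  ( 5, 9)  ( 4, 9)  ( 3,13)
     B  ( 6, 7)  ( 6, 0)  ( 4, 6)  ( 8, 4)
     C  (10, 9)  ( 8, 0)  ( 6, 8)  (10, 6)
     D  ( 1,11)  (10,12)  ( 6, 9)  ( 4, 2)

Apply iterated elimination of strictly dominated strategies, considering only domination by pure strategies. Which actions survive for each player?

Survivors P1:{C,D} P2:{P,Q}

P1 drop A (C beats it: P:10>9 Q:8>5 R:6>4 S:10>3)
P1 drop B (C beats it: P:10>6 Q:8>6 R:6>4 S:10>8)
P2 drop R (P beats it: C:9>8 D:11>9)
P2 drop S (P beats it: C:9>6 D:11>2)
P1→{C,D} P2→{P,Q}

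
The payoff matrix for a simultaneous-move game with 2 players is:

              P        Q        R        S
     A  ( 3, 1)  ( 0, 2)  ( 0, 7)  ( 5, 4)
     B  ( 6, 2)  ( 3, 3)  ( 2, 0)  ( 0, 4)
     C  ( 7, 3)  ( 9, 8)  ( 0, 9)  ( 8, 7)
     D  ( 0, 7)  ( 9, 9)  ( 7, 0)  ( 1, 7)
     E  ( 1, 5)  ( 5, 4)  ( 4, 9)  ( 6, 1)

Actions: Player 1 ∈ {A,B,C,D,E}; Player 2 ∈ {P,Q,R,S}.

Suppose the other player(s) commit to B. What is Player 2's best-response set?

u_2(P vs B) = 2
u_2(Q vs B) = 3
u_2(R vs B) = 0
u_2(S vs B) = 4
max payoff 4 at {S}

BR_2 = {S}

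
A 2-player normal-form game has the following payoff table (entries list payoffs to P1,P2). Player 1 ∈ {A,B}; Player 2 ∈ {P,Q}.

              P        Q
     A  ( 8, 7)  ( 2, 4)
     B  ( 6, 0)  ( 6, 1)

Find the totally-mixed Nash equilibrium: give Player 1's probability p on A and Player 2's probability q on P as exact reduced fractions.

P1 indiff ⇒ q·8+(1-q)·2 = q·6+(1-q)·6 ⇒ q(2) = (1-q)(4) ⇒ q = 2/3
P2 indiff ⇒ p·7+(1-p)·0 = p·4+(1-p)·1 ⇒ p(3) = (1-p)(1) ⇒ p = 1/4

p=1/4, q=2/3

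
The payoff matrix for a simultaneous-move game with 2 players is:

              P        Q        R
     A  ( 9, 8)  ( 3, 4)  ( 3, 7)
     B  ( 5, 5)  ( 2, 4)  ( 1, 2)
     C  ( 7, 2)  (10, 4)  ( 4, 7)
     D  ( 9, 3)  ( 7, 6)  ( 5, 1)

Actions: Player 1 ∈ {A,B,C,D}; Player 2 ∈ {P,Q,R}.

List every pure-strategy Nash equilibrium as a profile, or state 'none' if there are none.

(A,P): NE
(A,Q): not NE [P1→C gives 10>3; P2→P gives 8>4]
(A,R): not NE [P1→D gives 5>3; P2→P gives 8>7]
(B,P): not NE [P1→D gives 9>5]
(B,Q): not NE [P1→C gives 10>2; P2→P gives 5>4]
(B,R): not NE [P1→D gives 5>1; P2→P gives 5>2]
(C,P): not NE [P1→D gives 9>7; P2→R gives 7>2]
(C,Q): not NE [P2→R gives 7>4]
(C,R): not NE [P1→D gives 5>4]
(D,P): not NE [P2→Q gives 6>3]
(D,Q): not NE [P1→C gives 10>7]
(D,R): not NE [P2→Q gives 6>1]

PSNE = {(A,P)}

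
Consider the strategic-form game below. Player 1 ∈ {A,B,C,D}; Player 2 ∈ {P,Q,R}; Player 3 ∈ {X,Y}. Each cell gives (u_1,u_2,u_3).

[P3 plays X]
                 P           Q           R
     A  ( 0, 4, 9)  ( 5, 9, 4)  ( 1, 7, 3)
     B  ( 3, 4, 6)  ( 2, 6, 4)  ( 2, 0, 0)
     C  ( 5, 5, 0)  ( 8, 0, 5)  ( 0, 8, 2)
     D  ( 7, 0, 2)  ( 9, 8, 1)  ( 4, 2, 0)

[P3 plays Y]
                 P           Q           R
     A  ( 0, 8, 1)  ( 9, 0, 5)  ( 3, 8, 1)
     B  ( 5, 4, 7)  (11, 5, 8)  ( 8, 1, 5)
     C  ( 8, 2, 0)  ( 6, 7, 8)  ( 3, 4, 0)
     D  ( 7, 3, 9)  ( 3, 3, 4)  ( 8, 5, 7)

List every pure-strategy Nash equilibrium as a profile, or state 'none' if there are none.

PSNE = {(B,Q,Y), (D,R,Y)}

(A,P,X): not NE [P1→D gives 7>0; P2→Q gives 9>4]
(A,P,Y): not NE [P1→C gives 8>0; P3→X gives 9>1]
(A,Q,X): not NE [P1→D gives 9>5; P3→Y gives 5>4]
(A,Q,Y): not NE [P1→B gives 11>9; P2→R gives 8>0]
(A,R,X): not NE [P1→D gives 4>1; P2→Q gives 9>7]
(A,R,Y): not NE [P1→D gives 8>3; P3→X gives 3>1]
(B,P,X): not NE [P1→D gives 7>3; P2→Q gives 6>4; P3→Y gives 7>6]
(B,P,Y): not NE [P1→C gives 8>5; P2→Q gives 5>4]
(B,Q,X): not NE [P1→D gives 9>2; P3→Y gives 8>4]
(B,Q,Y): NE
(B,R,X): not NE [P1→D gives 4>2; P2→Q gives 6>0; P3→Y gives 5>0]
(B,R,Y): not NE [P2→Q gives 5>1]
(C,P,X): not NE [P1→D gives 7>5; P2→R gives 8>5]
(C,P,Y): not NE [P2→Q gives 7>2]
(C,Q,X): not NE [P1→D gives 9>8; P2→R gives 8>0; P3→Y gives 8>5]
(C,Q,Y): not NE [P1→B gives 11>6]
(C,R,X): not NE [P1→D gives 4>0]
(C,R,Y): not NE [P1→D gives 8>3; P2→Q gives 7>4; P3→X gives 2>0]
(D,P,X): not NE [P2→Q gives 8>0; P3→Y gives 9>2]
(D,P,Y): not NE [P1→C gives 8>7; P2→R gives 5>3]
(D,Q,X): not NE [P3→Y gives 4>1]
(D,Q,Y): not NE [P1→B gives 11>3; P2→R gives 5>3]
(D,R,X): not NE [P2→Q gives 8>2; P3→Y gives 7>0]
(D,R,Y): NE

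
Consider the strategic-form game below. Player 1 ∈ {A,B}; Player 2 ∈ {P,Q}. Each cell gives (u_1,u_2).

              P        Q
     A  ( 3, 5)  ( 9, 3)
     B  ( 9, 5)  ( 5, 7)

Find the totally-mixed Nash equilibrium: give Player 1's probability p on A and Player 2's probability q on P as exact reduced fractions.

P1 indiff ⇒ q·3+(1-q)·9 = q·9+(1-q)·5 ⇒ q(-6) = (1-q)(-4) ⇒ q = 2/5
P2 indiff ⇒ p·5+(1-p)·5 = p·3+(1-p)·7 ⇒ p(2) = (1-p)(2) ⇒ p = 1/2

p=1/2, q=2/5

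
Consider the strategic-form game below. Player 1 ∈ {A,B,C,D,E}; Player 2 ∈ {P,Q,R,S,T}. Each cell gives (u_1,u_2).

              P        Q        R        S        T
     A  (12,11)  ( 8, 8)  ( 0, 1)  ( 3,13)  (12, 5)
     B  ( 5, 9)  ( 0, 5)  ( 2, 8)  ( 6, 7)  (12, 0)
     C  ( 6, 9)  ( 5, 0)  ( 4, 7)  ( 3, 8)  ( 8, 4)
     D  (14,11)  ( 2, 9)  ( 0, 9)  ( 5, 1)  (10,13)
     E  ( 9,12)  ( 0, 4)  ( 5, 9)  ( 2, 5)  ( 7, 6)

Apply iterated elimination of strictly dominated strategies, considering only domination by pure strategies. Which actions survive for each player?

P2 drop Q (P beats it: A:11>8 B:9>5 C:9>0 D:11>9 E:12>4)
P2 drop R (P beats it: A:11>1 B:9>8 C:9>7 D:11>9 E:12>9)
P1 drop C (D beats it: P:14>6 S:5>3 T:10>8)
P1 drop E (A beats it: P:12>9 S:3>2 T:12>7)
P1→{A,B,D} P2→{P,S,T}

Remaining: P1:{A,B,D} P2:{P,S,T}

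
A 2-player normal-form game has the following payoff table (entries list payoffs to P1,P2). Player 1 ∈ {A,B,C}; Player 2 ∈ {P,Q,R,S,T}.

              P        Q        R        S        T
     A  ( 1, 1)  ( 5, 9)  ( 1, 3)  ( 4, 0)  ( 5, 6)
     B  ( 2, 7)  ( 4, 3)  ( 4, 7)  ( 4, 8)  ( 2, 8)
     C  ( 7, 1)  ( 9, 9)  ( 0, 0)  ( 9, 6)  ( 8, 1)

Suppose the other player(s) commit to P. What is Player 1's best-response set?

BR_1 = {C}

u_1(A vs P) = 1
u_1(B vs P) = 2
u_1(C vs P) = 7
max payoff 7 at {C}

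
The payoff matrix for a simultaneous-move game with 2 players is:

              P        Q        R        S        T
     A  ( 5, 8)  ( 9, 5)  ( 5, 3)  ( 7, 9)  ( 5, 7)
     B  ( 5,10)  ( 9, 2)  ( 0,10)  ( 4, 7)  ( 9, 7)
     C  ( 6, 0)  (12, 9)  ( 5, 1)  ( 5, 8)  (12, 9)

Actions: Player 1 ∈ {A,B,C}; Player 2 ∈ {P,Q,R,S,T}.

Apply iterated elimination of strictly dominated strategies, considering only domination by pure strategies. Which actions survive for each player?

P1 drop B (C beats it: P:6>5 Q:12>9 R:5>0 S:5>4 T:12>9)
P2 drop P (S beats it: A:9>8 C:8>0)
P2 drop R (Q beats it: A:5>3 C:9>1)
P1→{A,C} P2→{Q,S,T}

IESDS → P1:{A,C} P2:{Q,S,T}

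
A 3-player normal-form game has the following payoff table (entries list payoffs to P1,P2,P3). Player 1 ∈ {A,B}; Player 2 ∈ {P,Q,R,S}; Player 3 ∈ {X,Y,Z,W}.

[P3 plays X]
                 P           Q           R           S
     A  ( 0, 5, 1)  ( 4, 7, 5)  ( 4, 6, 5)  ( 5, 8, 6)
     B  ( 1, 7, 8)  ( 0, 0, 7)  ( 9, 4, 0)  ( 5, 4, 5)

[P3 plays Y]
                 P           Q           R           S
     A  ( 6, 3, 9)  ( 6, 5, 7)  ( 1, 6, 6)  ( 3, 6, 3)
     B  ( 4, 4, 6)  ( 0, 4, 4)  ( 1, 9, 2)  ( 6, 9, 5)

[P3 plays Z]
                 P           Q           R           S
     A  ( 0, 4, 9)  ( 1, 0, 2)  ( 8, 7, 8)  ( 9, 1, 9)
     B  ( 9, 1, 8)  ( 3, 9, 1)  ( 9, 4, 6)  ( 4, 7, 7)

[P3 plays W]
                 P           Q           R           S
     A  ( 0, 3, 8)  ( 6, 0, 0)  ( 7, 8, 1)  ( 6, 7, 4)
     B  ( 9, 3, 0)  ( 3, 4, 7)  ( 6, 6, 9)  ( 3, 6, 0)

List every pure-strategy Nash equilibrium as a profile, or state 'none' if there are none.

NE set: (B,P,X)

(A,P,X): not NE [P1→B gives 1>0; P2→S gives 8>5; P3→Z gives 9>1]
(A,P,Y): not NE [P2→S gives 6>3]
(A,P,Z): not NE [P1→B gives 9>0; P2→R gives 7>4]
(A,P,W): not NE [P1→B gives 9>0; P2→R gives 8>3; P3→Z gives 9>8]
(A,Q,X): not NE [P2→S gives 8>7; P3→Y gives 7>5]
(A,Q,Y): not NE [P2→S gives 6>5]
(A,Q,Z): not NE [P1→B gives 3>1; P2→R gives 7>0; P3→Y gives 7>2]
(A,Q,W): not NE [P2→R gives 8>0; P3→Y gives 7>0]
(A,R,X): not NE [P1→B gives 9>4; P2→S gives 8>6; P3→Z gives 8>5]
(A,R,Y): not NE [P3→Z gives 8>6]
(A,R,Z): not NE [P1→B gives 9>8]
(A,R,W): not NE [P3→Z gives 8>1]
(A,S,X): not NE [P3→Z gives 9>6]
(A,S,Y): not NE [P1→B gives 6>3; P3→Z gives 9>3]
(A,S,Z): not NE [P2→R gives 7>1]
(A,S,W): not NE [P2→R gives 8>7; P3→Z gives 9>4]
(B,P,X): NE
(B,P,Y): not NE [P1→A gives 6>4; P2→S gives 9>4; P3→Z gives 8>6]
(B,P,Z): not NE [P2→Q gives 9>1]
(B,P,W): not NE [P2→S gives 6>3; P3→Z gives 8>0]
(B,Q,X): not NE [P1→A gives 4>0; P2→P gives 7>0]
(B,Q,Y): not NE [P1→A gives 6>0; P2→S gives 9>4; P3→W gives 7>4]
(B,Q,Z): not NE [P3→W gives 7>1]
(B,Q,W): not NE [P1→A gives 6>3; P2→S gives 6>4]
(B,R,X): not NE [P2→P gives 7>4; P3→W gives 9>0]
(B,R,Y): not NE [P3→W gives 9>2]
(B,R,Z): not NE [P2→Q gives 9>4; P3→W gives 9>6]
(B,R,W): not NE [P1→A gives 7>6]
(B,S,X): not NE [P2→P gives 7>4; P3→Z gives 7>5]
(B,S,Y): not NE [P3→Z gives 7>5]
(B,S,Z): not NE [P1→A gives 9>4; P2→Q gives 9>7]
(B,S,W): not NE [P1→A gives 6>3; P3→Z gives 7>0]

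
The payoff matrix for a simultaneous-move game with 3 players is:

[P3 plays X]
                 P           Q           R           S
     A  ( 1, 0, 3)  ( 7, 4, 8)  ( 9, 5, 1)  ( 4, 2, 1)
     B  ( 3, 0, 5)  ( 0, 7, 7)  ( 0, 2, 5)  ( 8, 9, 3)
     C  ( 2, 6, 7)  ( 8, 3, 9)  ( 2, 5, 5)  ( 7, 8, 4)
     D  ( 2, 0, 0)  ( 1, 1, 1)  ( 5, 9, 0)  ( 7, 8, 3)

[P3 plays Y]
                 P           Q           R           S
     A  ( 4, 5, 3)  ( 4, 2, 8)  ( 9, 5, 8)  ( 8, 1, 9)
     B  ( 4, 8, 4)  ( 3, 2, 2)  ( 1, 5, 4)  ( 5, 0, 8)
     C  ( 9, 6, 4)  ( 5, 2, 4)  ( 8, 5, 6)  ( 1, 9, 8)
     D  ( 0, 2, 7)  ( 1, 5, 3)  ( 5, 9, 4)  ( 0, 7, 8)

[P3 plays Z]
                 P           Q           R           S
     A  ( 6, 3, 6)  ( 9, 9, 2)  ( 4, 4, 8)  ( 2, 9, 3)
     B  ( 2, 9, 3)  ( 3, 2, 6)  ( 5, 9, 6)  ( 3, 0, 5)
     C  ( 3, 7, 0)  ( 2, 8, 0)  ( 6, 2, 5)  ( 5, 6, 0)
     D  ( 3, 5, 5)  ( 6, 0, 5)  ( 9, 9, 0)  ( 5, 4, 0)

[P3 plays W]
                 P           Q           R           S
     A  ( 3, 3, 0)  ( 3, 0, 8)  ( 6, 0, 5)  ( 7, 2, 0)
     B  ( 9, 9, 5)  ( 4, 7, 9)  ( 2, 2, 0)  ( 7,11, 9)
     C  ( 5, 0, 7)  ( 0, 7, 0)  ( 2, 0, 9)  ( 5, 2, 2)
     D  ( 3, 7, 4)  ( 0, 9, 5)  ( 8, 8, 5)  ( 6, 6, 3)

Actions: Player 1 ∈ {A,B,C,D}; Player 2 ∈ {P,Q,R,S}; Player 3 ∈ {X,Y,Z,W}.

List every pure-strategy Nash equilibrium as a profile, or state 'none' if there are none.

PSNE = {(A,R,Y), (B,S,W)}

(A,P,X): not NE [P1→B gives 3>1; P2→R gives 5>0; P3→Z gives 6>3]
(A,P,Y): not NE [P1→C gives 9>4; P3→Z gives 6>3]
(A,P,Z): not NE [P2→S gives 9>3]
(A,P,W): not NE [P1→B gives 9>3; P3→Z gives 6>0]
(A,Q,X): not NE [P1→C gives 8>7; P2→R gives 5>4]
(A,Q,Y): not NE [P1→C gives 5>4; P2→R gives 5>2]
(A,Q,Z): not NE [P3→W gives 8>2]
(A,Q,W): not NE [P1→B gives 4>3; P2→P gives 3>0]
(A,R,X): not NE [P3→Z gives 8>1]
(A,R,Y): NE
(A,R,Z): not NE [P1→D gives 9>4; P2→S gives 9>4]
(A,R,W): not NE [P1→D gives 8>6; P2→P gives 3>0; P3→Z gives 8>5]
(A,S,X): not NE [P1→B gives 8>4; P2→R gives 5>2; P3→Y gives 9>1]
(A,S,Y): not NE [P2→R gives 5>1]
(A,S,Z): not NE [P1→D gives 5>2; P3→Y gives 9>3]
(A,S,W): not NE [P2→P gives 3>2; P3→Y gives 9>0]
(B,P,X): not NE [P2→S gives 9>0]
(B,P,Y): not NE [P1→C gives 9>4; P3→W gives 5>4]
(B,P,Z): not NE [P1→A gives 6>2; P3→W gives 5>3]
(B,P,W): not NE [P2→S gives 11>9]
(B,Q,X): not NE [P1→C gives 8>0; P2→S gives 9>7; P3→W gives 9>7]
(B,Q,Y): not NE [P1→C gives 5>3; P2→P gives 8>2; P3→W gives 9>2]
(B,Q,Z): not NE [P1→A gives 9>3; P2→R gives 9>2; P3→W gives 9>6]
(B,Q,W): not NE [P2→S gives 11>7]
(B,R,X): not NE [P1→A gives 9>0; P2→S gives 9>2; P3→Z gives 6>5]
(B,R,Y): not NE [P1→A gives 9>1; P2→P gives 8>5; P3→Z gives 6>4]
(B,R,Z): not NE [P1→D gives 9>5]
(B,R,W): not NE [P1→D gives 8>2; P2→S gives 11>2; P3→Z gives 6>0]
(B,S,X): not NE [P3→W gives 9>3]
(B,S,Y): not NE [P1→A gives 8>5; P2→P gives 8>0; P3→W gives 9>8]
(B,S,Z): not NE [P1→D gives 5>3; P2→R gives 9>0; P3→W gives 9>5]
(B,S,W): NE
(C,P,X): not NE [P1→B gives 3>2; P2→S gives 8>6]
(C,P,Y): not NE [P2→S gives 9>6; P3→W gives 7>4]
(C,P,Z): not NE [P1→A gives 6>3; P2→Q gives 8>7; P3→W gives 7>0]
(C,P,W): not NE [P1→B gives 9>5; P2→Q gives 7>0]
(C,Q,X): not NE [P2→S gives 8>3]
(C,Q,Y): not NE [P2→S gives 9>2; P3→X gives 9>4]
(C,Q,Z): not NE [P1→A gives 9>2; P3→X gives 9>0]
(C,Q,W): not NE [P1→B gives 4>0; P3→X gives 9>0]
(C,R,X): not NE [P1→A gives 9>2; P2→S gives 8>5; P3→W gives 9>5]
(C,R,Y): not NE [P1→A gives 9>8; P2→S gives 9>5; P3→W gives 9>6]
(C,R,Z): not NE [P1→D gives 9>6; P2→Q gives 8>2; P3→W gives 9>5]
(C,R,W): not NE [P1→D gives 8>2; P2→Q gives 7>0]
(C,S,X): not NE [P1→B gives 8>7; P3→Y gives 8>4]
(C,S,Y): not NE [P1→A gives 8>1]
(C,S,Z): not NE [P2→Q gives 8>6; P3→Y gives 8>0]
(C,S,W): not NE [P1→B gives 7>5; P2→Q gives 7>2; P3→Y gives 8>2]
(D,P,X): not NE [P1→B gives 3>2; P2→R gives 9>0; P3→Y gives 7>0]
(D,P,Y): not NE [P1→C gives 9>0; P2→R gives 9>2]
(D,P,Z): not NE [P1→A gives 6>3; P2→R gives 9>5; P3→Y gives 7>5]
(D,P,W): not NE [P1→B gives 9>3; P2→Q gives 9>7; P3→Y gives 7>4]
(D,Q,X): not NE [P1→C gives 8>1; P2→R gives 9>1; P3→W gives 5>1]
(D,Q,Y): not NE [P1→C gives 5>1; P2→R gives 9>5; P3→W gives 5>3]
(D,Q,Z): not NE [P1→A gives 9>6; P2→R gives 9>0]
(D,Q,W): not NE [P1→B gives 4>0]
(D,R,X): not NE [P1→A gives 9>5; P3→W gives 5>0]
(D,R,Y): not NE [P1→A gives 9>5; P3→W gives 5>4]
(D,R,Z): not NE [P3→W gives 5>0]
(D,R,W): not NE [P2→Q gives 9>8]
(D,S,X): not NE [P1→B gives 8>7; P2→R gives 9>8; P3→Y gives 8>3]
(D,S,Y): not NE [P1→A gives 8>0; P2→R gives 9>7]
(D,S,Z): not NE [P2→R gives 9>4; P3→Y gives 8>0]
(D,S,W): not NE [P1→B gives 7>6; P2→Q gives 9>6; P3→Y gives 8>3]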